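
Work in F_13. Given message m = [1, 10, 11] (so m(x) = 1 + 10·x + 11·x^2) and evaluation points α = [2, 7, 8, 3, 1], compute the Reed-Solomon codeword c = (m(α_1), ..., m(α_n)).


c = [0, 12, 5, 0, 9]

Message polynomial: m(x) = 1 + 10·x + 11·x^2 (mod 13).
For each evaluation point α_i, compute m(α_i) mod 13:
  α_1 = 2: Horner steps 11 → 6 → 0, so m(2) = 0.
  α_2 = 7: Horner steps 11 → 9 → 12, so m(7) = 12.
  α_3 = 8: Horner steps 11 → 7 → 5, so m(8) = 5.
  α_4 = 3: Horner steps 11 → 4 → 0, so m(3) = 0.
  α_5 = 1: Horner steps 11 → 8 → 9, so m(1) = 9.
Codeword c = [0, 12, 5, 0, 9] ∈ F_13^5.


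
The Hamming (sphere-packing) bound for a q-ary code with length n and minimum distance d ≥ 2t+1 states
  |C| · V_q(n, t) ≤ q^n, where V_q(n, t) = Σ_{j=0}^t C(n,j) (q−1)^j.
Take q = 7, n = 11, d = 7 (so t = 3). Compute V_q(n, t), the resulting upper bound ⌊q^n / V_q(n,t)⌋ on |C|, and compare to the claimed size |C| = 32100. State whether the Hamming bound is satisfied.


V_q(n, t) = 37687, q^n = 1977326743, Hamming bound = 52467, |C| = 32100 ≤ bound (satisfied).

Step 1: Compute V_q(n, t) = Σ_{j=0}^3 C(n, j) (q−1)^j.
  j = 0: C(11,0)·(6)^0 = 1·1 = 1.
  j = 1: C(11,1)·(6)^1 = 11·6 = 66.
  j = 2: C(11,2)·(6)^2 = 55·36 = 1980.
  j = 3: C(11,3)·(6)^3 = 165·216 = 35640.
  V_q(n, t) = 1 + 66 + 1980 + 35640 = 37687.
Step 2: q^n = 7^11 = 1977326743.
Step 3: Hamming bound ⌊q^n / V_q(n,t)⌋ = ⌊1977326743/37687⌋ = 52467.
Step 4: Compare |C| = 32100 to 52467: satisfied.
The claimed |C| lies below the Hamming bound.


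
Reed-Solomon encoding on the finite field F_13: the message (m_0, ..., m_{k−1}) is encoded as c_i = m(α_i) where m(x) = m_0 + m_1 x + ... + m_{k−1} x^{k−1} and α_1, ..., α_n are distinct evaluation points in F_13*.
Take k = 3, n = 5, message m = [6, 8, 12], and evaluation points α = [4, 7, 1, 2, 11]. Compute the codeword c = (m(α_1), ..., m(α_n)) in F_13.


c = [9, 0, 0, 5, 12]

Message polynomial: m(x) = 6 + 8·x + 12·x^2 (mod 13).
For each evaluation point α_i, compute m(α_i) mod 13:
  α_1 = 4: Horner steps 12 → 4 → 9, so m(4) = 9.
  α_2 = 7: Horner steps 12 → 1 → 0, so m(7) = 0.
  α_3 = 1: Horner steps 12 → 7 → 0, so m(1) = 0.
  α_4 = 2: Horner steps 12 → 6 → 5, so m(2) = 5.
  α_5 = 11: Horner steps 12 → 10 → 12, so m(11) = 12.
Codeword c = [9, 0, 0, 5, 12] ∈ F_13^5.


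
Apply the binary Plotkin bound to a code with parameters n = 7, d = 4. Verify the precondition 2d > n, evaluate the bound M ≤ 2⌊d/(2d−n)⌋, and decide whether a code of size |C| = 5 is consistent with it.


Plotkin bound M ≤ 8; given |C| = 5 ≤ bound (satisfied).

Check applicability: 2d = 8, n = 7.
2d − n = 1 > 0, so Plotkin applies.
Compute d/(2d−n) = 4/1 ≈ 4.0000.
⌊d/(2d−n)⌋ = 4.
Plotkin bound: M ≤ 2·4 = 8.
Given |C| = 5, check: satisfied.
This |C| is below the Plotkin bound.


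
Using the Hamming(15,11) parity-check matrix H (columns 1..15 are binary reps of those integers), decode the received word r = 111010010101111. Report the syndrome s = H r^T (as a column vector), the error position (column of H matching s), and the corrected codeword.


s = (0, 1, 1, 1)^T, error position = 7, corrected codeword c = 111010110101111

Compute s = H r^T mod 2 one row at a time:
  s_1 = 1 + 0 + 1 + 0 + 1 + 1 + 1 + 1 = 6 ≡ 0 (mod 2).
  s_2 = 0 + 1 + 0 + 0 + 1 + 1 + 1 + 1 = 5 ≡ 1 (mod 2).
  s_3 = 1 + 1 + 0 + 0 + 1 + 0 + 1 + 1 = 5 ≡ 1 (mod 2).
  s_4 = 1 + 1 + 1 + 0 + 0 + 0 + 1 + 1 = 5 ≡ 1 (mod 2).
s = (0, 1, 1, 1)^T — this equals column 7 of H (binary 0111), so error is at position 7.
Correct: flip bit 7 of r = 111010010101111 to get c = 111010110101111.


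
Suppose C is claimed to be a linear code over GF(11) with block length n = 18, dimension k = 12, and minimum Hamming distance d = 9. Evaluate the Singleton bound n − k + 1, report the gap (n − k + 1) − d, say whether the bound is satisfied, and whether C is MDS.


Singleton RHS = n − k + 1 = 7, slack = -2, bound violated (no such code; not MDS).

Singleton bound: d ≤ n − k + 1.
Here n = 18, k = 12, so n − k + 1 = 7.
Given d = 9, check d ≤ 7: NO.
Slack = (n − k + 1) − d = -2.
The slack is negative: d = 9 exceeds n − k + 1 = 7 by 2, so the Singleton bound is violated and no linear [18, 12, 9]_11 code can exist. In particular it is not MDS (MDS requires d = n − k + 1 exactly).
Description: the claimed parameters are [18, 12, 9]_11; such a code would be impossible (violates the Singleton bound).


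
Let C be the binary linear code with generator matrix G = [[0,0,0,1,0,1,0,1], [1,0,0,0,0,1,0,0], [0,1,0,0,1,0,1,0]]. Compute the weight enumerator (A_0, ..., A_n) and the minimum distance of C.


Weight distribution: A_0 = 1, A_2 = 1, A_3 = 3, A_5 = 1, A_6 = 2. Minimum distance d = 2.

Enumerate all 2^3 = 8 messages m ∈ F_2^3.
For each, compute codeword c = mG in F_2^8, then tally its weight.
  m = 000 → c = 00000000, weight = 0.
  m = 100 → c = 00010101, weight = 3.
  m = 010 → c = 10000100, weight = 2.
  m = 110 → c = 10010001, weight = 3.
  m = 001 → c = 01001010, weight = 3.
  m = 101 → c = 01011111, weight = 6.
  m = 011 → c = 11001110, weight = 5.
  m = 111 → c = 11011011, weight = 6.
Tally weights:
  weight 0: 1 codewords.
  weight 2: 1 codewords.
  weight 3: 3 codewords.
  weight 5: 1 codewords.
  weight 6: 2 codewords.
Minimum distance d = smallest w > 0 with A_w > 0 = 2.
Sanity: Σ A_w = 8 = 2^3 = 8 ✓.


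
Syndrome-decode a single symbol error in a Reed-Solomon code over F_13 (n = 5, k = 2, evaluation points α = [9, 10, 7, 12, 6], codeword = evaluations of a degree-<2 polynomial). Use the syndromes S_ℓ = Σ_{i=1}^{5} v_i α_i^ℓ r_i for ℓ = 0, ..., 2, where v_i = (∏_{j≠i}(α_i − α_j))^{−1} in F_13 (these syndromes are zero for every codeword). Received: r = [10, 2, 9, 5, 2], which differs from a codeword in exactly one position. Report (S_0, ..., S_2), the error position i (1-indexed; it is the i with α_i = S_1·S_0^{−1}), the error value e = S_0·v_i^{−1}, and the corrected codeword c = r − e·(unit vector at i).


S = (12, 3, 4), error at position 2, error magnitude e = 11, c = [10, 4, 9, 5, 2].

Step 1: column multipliers v_i = (∏_{j≠i}(α_i − α_j))^{−1} mod 13.
  i = 1 (α = 9): (9−10)(9−7)(9−12)(9−6) = (−1)·2·(−3)·3 = 18 ≡ 5, so v_1 = 5^{−1} = 8 (mod 13).
  i = 2 (α = 10): (10−9)(10−7)(10−12)(10−6) = 1·3·(−2)·4 = −24 ≡ 2, so v_2 = 2^{−1} = 7 (mod 13).
  i = 3 (α = 7): (7−9)(7−10)(7−12)(7−6) = (−2)·(−3)·(−5)·1 = −30 ≡ 9, so v_3 = 9^{−1} = 3 (mod 13).
  i = 4 (α = 12): (12−9)(12−10)(12−7)(12−6) = 3·2·5·6 = 180 ≡ 11, so v_4 = 11^{−1} = 6 (mod 13).
  i = 5 (α = 6): (6−9)(6−10)(6−7)(6−12) = (−3)·(−4)·(−1)·(−6) = 72 ≡ 7, so v_5 = 7^{−1} = 2 (mod 13).
  v = [8, 7, 3, 6, 2].
Step 2: syndromes of r = [10, 2, 9, 5, 2] (all sums mod 13).
  S_0 = Σ v_i r_i = 8·10 + 7·2 + 3·9 + 6·5 + 2·2 = 155 ≡ 12.
  S_1 = Σ v_i α_i r_i = 8·9·10 + 7·10·2 + 3·7·9 + 6·12·5 + 2·6·2 = 1433 ≡ 3.
  α_i^2 mod 13 = [3, 9, 10, 1, 10].
  S_2 = Σ v_i α_i^2 r_i = 8·3·10 + 7·9·2 + 3·10·9 + 6·1·5 + 2·10·2 = 706 ≡ 4.
  S = (12, 3, 4) ≠ 0, so r is not a codeword (an error is present).
Step 3: locate the error. For a single error e at position i, S_ℓ = v_i·e·α_i^ℓ, so α_err = S_1/S_0.
  S_0^{−1} = 12^{−1} = 12 (mod 13), so α_err = 3·12 = 36 ≡ 10 = α_2. Error position i = 2.
  Consistency check: S_2/S_1 = 4·9 = 36 ≡ 10 = α_err ✓ (single-error assumption holds).
Step 4: error magnitude e = S_0/v_2 = S_0·∏_{j≠2}(α_2 − α_j) = 12·2 = 24 ≡ 11 (mod 13).
Step 5: correct position 2: c_2 = r_2 − e = 2 − 11 ≡ 4 (mod 13). Hence c = [10, 4, 9, 5, 2].
  Check: interpolating c through the α_i gives m(x) = 12 + 7·x (degree < 2) with m(α_i) = c_i for every i, so c is indeed a codeword.


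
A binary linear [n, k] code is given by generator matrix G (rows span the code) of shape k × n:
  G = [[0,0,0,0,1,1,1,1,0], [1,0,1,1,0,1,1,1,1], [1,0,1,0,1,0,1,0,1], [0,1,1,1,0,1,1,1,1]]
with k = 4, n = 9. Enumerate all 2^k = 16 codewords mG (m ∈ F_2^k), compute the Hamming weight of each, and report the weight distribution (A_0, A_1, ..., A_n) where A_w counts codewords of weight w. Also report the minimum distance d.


Weight distribution: A_0 = 1, A_2 = 2, A_4 = 3, A_5 = 6, A_6 = 2, A_7 = 2. Minimum distance d = 2.

Enumerate all 2^4 = 16 messages m ∈ F_2^4.
For each, compute codeword c = mG in F_2^9, then tally its weight.
  m = 0000 → c = 000000000, weight = 0.
  m = 1000 → c = 000011110, weight = 4.
  m = 0100 → c = 101101111, weight = 7.
  m = 1100 → c = 101110001, weight = 5.
  m = 0010 → c = 101010101, weight = 5.
  m = 1010 → c = 101001011, weight = 5.
  m = 0110 → c = 000111010, weight = 4.
  m = 1110 → c = 000100100, weight = 2.
  m = 0001 → c = 011101111, weight = 7.
  m = 1001 → c = 011110001, weight = 5.
  m = 0101 → c = 110000000, weight = 2.
  m = 1101 → c = 110011110, weight = 6.
  m = 0011 → c = 110111010, weight = 6.
  m = 1011 → c = 110100100, weight = 4.
  m = 0111 → c = 011010101, weight = 5.
  m = 1111 → c = 011001011, weight = 5.
Tally weights:
  weight 0: 1 codewords.
  weight 2: 2 codewords.
  weight 4: 3 codewords.
  weight 5: 6 codewords.
  weight 6: 2 codewords.
  weight 7: 2 codewords.
Minimum distance d = smallest w > 0 with A_w > 0 = 2.
Sanity: Σ A_w = 16 = 2^4 = 16 ✓.


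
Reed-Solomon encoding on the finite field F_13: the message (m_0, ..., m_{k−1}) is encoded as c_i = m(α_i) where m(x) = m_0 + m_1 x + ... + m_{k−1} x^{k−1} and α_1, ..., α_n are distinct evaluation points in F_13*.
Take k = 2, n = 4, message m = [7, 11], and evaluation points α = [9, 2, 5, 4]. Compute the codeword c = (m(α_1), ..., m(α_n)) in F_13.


c = [2, 3, 10, 12]

Message polynomial: m(x) = 7 + 11·x (mod 13).
For each evaluation point α_i, compute m(α_i) mod 13:
  α_1 = 9: Horner steps 11 → 2, so m(9) = 2.
  α_2 = 2: Horner steps 11 → 3, so m(2) = 3.
  α_3 = 5: Horner steps 11 → 10, so m(5) = 10.
  α_4 = 4: Horner steps 11 → 12, so m(4) = 12.
Codeword c = [2, 3, 10, 12] ∈ F_13^4.


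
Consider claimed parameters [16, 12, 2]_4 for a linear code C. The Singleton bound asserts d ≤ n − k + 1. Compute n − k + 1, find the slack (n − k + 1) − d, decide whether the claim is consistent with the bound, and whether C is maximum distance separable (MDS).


Singleton RHS = n − k + 1 = 5, slack = 3, bound satisfied, not MDS.

Singleton bound: d ≤ n − k + 1.
Here n = 16, k = 12, so n − k + 1 = 5.
Given d = 2, check d ≤ 5: YES.
Slack = (n − k + 1) − d = 3.
The code is NOT MDS (slack = 3 > 0).
Description: the claimed parameters are [16, 12, 2]_4; such a code would be non-MDS.


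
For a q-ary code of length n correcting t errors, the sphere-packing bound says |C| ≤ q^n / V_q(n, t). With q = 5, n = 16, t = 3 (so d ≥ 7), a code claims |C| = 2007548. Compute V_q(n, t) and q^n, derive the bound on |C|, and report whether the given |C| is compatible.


V_q(n, t) = 37825, q^n = 152587890625, Hamming bound = 4034048, |C| = 2007548 ≤ bound (satisfied).

Step 1: Compute V_q(n, t) = Σ_{j=0}^3 C(n, j) (q−1)^j.
  j = 0: C(16,0)·(4)^0 = 1·1 = 1.
  j = 1: C(16,1)·(4)^1 = 16·4 = 64.
  j = 2: C(16,2)·(4)^2 = 120·16 = 1920.
  j = 3: C(16,3)·(4)^3 = 560·64 = 35840.
  V_q(n, t) = 1 + 64 + 1920 + 35840 = 37825.
Step 2: q^n = 5^16 = 152587890625.
Step 3: Hamming bound ⌊q^n / V_q(n,t)⌋ = ⌊152587890625/37825⌋ = 4034048.
Step 4: Compare |C| = 2007548 to 4034048: satisfied.
The claimed |C| lies below the Hamming bound.


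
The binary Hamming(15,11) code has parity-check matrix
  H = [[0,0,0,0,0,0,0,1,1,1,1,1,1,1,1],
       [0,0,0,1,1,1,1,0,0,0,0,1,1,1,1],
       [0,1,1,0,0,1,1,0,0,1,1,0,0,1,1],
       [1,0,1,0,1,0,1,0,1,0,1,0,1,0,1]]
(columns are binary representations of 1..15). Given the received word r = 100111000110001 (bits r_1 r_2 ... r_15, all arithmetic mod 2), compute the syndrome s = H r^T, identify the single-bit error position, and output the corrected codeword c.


s = (1, 0, 0, 0)^T, error position = 8, corrected codeword c = 100111010110001

Compute s = H r^T mod 2 one row at a time:
  s_1 = 0 + 0 + 1 + 1 + 0 + 0 + 0 + 1 = 3 ≡ 1 (mod 2).
  s_2 = 1 + 1 + 1 + 0 + 0 + 0 + 0 + 1 = 4 ≡ 0 (mod 2).
  s_3 = 0 + 0 + 1 + 0 + 1 + 1 + 0 + 1 = 4 ≡ 0 (mod 2).
  s_4 = 1 + 0 + 1 + 0 + 0 + 1 + 0 + 1 = 4 ≡ 0 (mod 2).
s = (1, 0, 0, 0)^T — this equals column 8 of H (binary 1000), so error is at position 8.
Correct: flip bit 8 of r = 100111000110001 to get c = 100111010110001.


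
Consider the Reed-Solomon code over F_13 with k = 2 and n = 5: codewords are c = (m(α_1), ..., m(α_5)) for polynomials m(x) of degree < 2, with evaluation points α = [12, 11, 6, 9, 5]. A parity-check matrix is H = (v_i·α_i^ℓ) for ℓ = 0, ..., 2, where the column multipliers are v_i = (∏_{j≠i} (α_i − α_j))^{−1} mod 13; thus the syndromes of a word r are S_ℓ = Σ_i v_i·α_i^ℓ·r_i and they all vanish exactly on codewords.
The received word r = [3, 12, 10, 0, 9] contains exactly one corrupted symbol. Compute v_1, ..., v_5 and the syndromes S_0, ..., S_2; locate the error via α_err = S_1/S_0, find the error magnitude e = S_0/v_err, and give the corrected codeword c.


S = (2, 9, 8), error at position 2, error magnitude e = 10, c = [3, 2, 10, 0, 9].

Step 1: column multipliers v_i = (∏_{j≠i}(α_i − α_j))^{−1} mod 13.
  i = 1 (α = 12): (12−11)(12−6)(12−9)(12−5) = 1·6·3·7 = 126 ≡ 9, so v_1 = 9^{−1} = 3 (mod 13).
  i = 2 (α = 11): (11−12)(11−6)(11−9)(11−5) = (−1)·5·2·6 = −60 ≡ 5, so v_2 = 5^{−1} = 8 (mod 13).
  i = 3 (α = 6): (6−12)(6−11)(6−9)(6−5) = (−6)·(−5)·(−3)·1 = −90 ≡ 1, so v_3 = 1^{−1} = 1 (mod 13).
  i = 4 (α = 9): (9−12)(9−11)(9−6)(9−5) = (−3)·(−2)·3·4 = 72 ≡ 7, so v_4 = 7^{−1} = 2 (mod 13).
  i = 5 (α = 5): (5−12)(5−11)(5−6)(5−9) = (−7)·(−6)·(−1)·(−4) = 168 ≡ 12, so v_5 = 12^{−1} = 12 (mod 13).
  v = [3, 8, 1, 2, 12].
Step 2: syndromes of r = [3, 12, 10, 0, 9] (all sums mod 13).
  S_0 = Σ v_i r_i = 3·3 + 8·12 + 1·10 + 2·0 + 12·9 = 223 ≡ 2.
  S_1 = Σ v_i α_i r_i = 3·12·3 + 8·11·12 + 1·6·10 + 2·9·0 + 12·5·9 = 1764 ≡ 9.
  α_i^2 mod 13 = [1, 4, 10, 3, 12].
  S_2 = Σ v_i α_i^2 r_i = 3·1·3 + 8·4·12 + 1·10·10 + 2·3·0 + 12·12·9 = 1789 ≡ 8.
  S = (2, 9, 8) ≠ 0, so r is not a codeword (an error is present).
Step 3: locate the error. For a single error e at position i, S_ℓ = v_i·e·α_i^ℓ, so α_err = S_1/S_0.
  S_0^{−1} = 2^{−1} = 7 (mod 13), so α_err = 9·7 = 63 ≡ 11 = α_2. Error position i = 2.
  Consistency check: S_2/S_1 = 8·3 = 24 ≡ 11 = α_err ✓ (single-error assumption holds).
Step 4: error magnitude e = S_0/v_2 = S_0·∏_{j≠2}(α_2 − α_j) = 2·5 = 10 ≡ 10 (mod 13).
Step 5: correct position 2: c_2 = r_2 − e = 12 − 10 ≡ 2 (mod 13). Hence c = [3, 2, 10, 0, 9].
  Check: interpolating c through the α_i gives m(x) = 4 + 1·x (degree < 2) with m(α_i) = c_i for every i, so c is indeed a codeword.


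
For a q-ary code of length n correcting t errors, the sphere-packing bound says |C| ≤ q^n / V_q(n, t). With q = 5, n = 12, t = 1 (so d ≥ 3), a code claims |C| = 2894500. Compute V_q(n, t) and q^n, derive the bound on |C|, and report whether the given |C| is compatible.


V_q(n, t) = 49, q^n = 244140625, Hamming bound = 4982461, |C| = 2894500 ≤ bound (satisfied).

Step 1: Compute V_q(n, t) = Σ_{j=0}^1 C(n, j) (q−1)^j.
  j = 0: C(12,0)·(4)^0 = 1·1 = 1.
  j = 1: C(12,1)·(4)^1 = 12·4 = 48.
  V_q(n, t) = 1 + 48 = 49.
Step 2: q^n = 5^12 = 244140625.
Step 3: Hamming bound ⌊q^n / V_q(n,t)⌋ = ⌊244140625/49⌋ = 4982461.
Step 4: Compare |C| = 2894500 to 4982461: satisfied.
The claimed |C| lies below the Hamming bound.


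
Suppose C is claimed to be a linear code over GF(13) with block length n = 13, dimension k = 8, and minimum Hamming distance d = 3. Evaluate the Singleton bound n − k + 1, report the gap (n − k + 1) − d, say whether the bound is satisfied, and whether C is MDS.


Singleton RHS = n − k + 1 = 6, slack = 3, bound satisfied, not MDS.

Singleton bound: d ≤ n − k + 1.
Here n = 13, k = 8, so n − k + 1 = 6.
Given d = 3, check d ≤ 6: YES.
Slack = (n − k + 1) − d = 3.
The code is NOT MDS (slack = 3 > 0).
Description: the claimed parameters are [13, 8, 3]_13; such a code would be non-MDS.


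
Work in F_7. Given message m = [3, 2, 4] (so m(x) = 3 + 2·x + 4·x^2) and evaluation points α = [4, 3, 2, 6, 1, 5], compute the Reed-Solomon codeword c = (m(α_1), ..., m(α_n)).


c = [5, 3, 2, 5, 2, 1]

Message polynomial: m(x) = 3 + 2·x + 4·x^2 (mod 7).
For each evaluation point α_i, compute m(α_i) mod 7:
  α_1 = 4: Horner steps 4 → 4 → 5, so m(4) = 5.
  α_2 = 3: Horner steps 4 → 0 → 3, so m(3) = 3.
  α_3 = 2: Horner steps 4 → 3 → 2, so m(2) = 2.
  α_4 = 6: Horner steps 4 → 5 → 5, so m(6) = 5.
  α_5 = 1: Horner steps 4 → 6 → 2, so m(1) = 2.
  α_6 = 5: Horner steps 4 → 1 → 1, so m(5) = 1.
Codeword c = [5, 3, 2, 5, 2, 1] ∈ F_7^6.


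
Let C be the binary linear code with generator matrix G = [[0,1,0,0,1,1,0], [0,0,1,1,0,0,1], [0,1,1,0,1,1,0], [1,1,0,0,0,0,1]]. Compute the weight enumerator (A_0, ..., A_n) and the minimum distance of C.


Weight distribution: A_0 = 1, A_1 = 1, A_2 = 1, A_3 = 4, A_4 = 5, A_5 = 3, A_6 = 1. Minimum distance d = 1.

Enumerate all 2^4 = 16 messages m ∈ F_2^4.
For each, compute codeword c = mG in F_2^7, then tally its weight.
  m = 0000 → c = 0000000, weight = 0.
  m = 1000 → c = 0100110, weight = 3.
  m = 0100 → c = 0011001, weight = 3.
  m = 1100 → c = 0111111, weight = 6.
  m = 0010 → c = 0110110, weight = 4.
  m = 1010 → c = 0010000, weight = 1.
  m = 0110 → c = 0101111, weight = 5.
  m = 1110 → c = 0001001, weight = 2.
  m = 0001 → c = 1100001, weight = 3.
  m = 1001 → c = 1000111, weight = 4.
  m = 0101 → c = 1111000, weight = 4.
  m = 1101 → c = 1011110, weight = 5.
  m = 0011 → c = 1010111, weight = 5.
  m = 1011 → c = 1110001, weight = 4.
  m = 0111 → c = 1001110, weight = 4.
  m = 1111 → c = 1101000, weight = 3.
Tally weights:
  weight 0: 1 codewords.
  weight 1: 1 codewords.
  weight 2: 1 codewords.
  weight 3: 4 codewords.
  weight 4: 5 codewords.
  weight 5: 3 codewords.
  weight 6: 1 codewords.
Minimum distance d = smallest w > 0 with A_w > 0 = 1.
Sanity: Σ A_w = 16 = 2^4 = 16 ✓.


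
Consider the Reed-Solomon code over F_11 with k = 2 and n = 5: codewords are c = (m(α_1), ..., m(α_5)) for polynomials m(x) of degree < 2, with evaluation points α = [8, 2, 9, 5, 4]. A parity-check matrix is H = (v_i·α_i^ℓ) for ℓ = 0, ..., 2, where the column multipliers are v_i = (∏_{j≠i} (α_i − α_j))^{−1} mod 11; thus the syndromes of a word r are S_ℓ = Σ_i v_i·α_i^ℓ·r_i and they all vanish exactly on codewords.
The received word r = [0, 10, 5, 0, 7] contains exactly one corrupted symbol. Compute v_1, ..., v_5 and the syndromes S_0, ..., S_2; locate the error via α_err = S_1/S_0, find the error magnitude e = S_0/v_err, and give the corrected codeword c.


S = (2, 5, 7), error at position 1, error magnitude e = 10, c = [1, 10, 5, 0, 7].

Step 1: column multipliers v_i = (∏_{j≠i}(α_i − α_j))^{−1} mod 11.
  i = 1 (α = 8): (8−2)(8−9)(8−5)(8−4) = 6·(−1)·3·4 = −72 ≡ 5, so v_1 = 5^{−1} = 9 (mod 11).
  i = 2 (α = 2): (2−8)(2−9)(2−5)(2−4) = (−6)·(−7)·(−3)·(−2) = 252 ≡ 10, so v_2 = 10^{−1} = 10 (mod 11).
  i = 3 (α = 9): (9−8)(9−2)(9−5)(9−4) = 1·7·4·5 = 140 ≡ 8, so v_3 = 8^{−1} = 7 (mod 11).
  i = 4 (α = 5): (5−8)(5−2)(5−9)(5−4) = (−3)·3·(−4)·1 = 36 ≡ 3, so v_4 = 3^{−1} = 4 (mod 11).
  i = 5 (α = 4): (4−8)(4−2)(4−9)(4−5) = (−4)·2·(−5)·(−1) = −40 ≡ 4, so v_5 = 4^{−1} = 3 (mod 11).
  v = [9, 10, 7, 4, 3].
Step 2: syndromes of r = [0, 10, 5, 0, 7] (all sums mod 11).
  S_0 = Σ v_i r_i = 9·0 + 10·10 + 7·5 + 4·0 + 3·7 = 156 ≡ 2.
  S_1 = Σ v_i α_i r_i = 9·8·0 + 10·2·10 + 7·9·5 + 4·5·0 + 3·4·7 = 599 ≡ 5.
  α_i^2 mod 11 = [9, 4, 4, 3, 5].
  S_2 = Σ v_i α_i^2 r_i = 9·9·0 + 10·4·10 + 7·4·5 + 4·3·0 + 3·5·7 = 645 ≡ 7.
  S = (2, 5, 7) ≠ 0, so r is not a codeword (an error is present).
Step 3: locate the error. For a single error e at position i, S_ℓ = v_i·e·α_i^ℓ, so α_err = S_1/S_0.
  S_0^{−1} = 2^{−1} = 6 (mod 11), so α_err = 5·6 = 30 ≡ 8 = α_1. Error position i = 1.
  Consistency check: S_2/S_1 = 7·9 = 63 ≡ 8 = α_err ✓ (single-error assumption holds).
Step 4: error magnitude e = S_0/v_1 = S_0·∏_{j≠1}(α_1 − α_j) = 2·5 = 10 ≡ 10 (mod 11).
Step 5: correct position 1: c_1 = r_1 − e = 0 − 10 ≡ 1 (mod 11). Hence c = [1, 10, 5, 0, 7].
  Check: interpolating c through the α_i gives m(x) = 2 + 4·x (degree < 2) with m(α_i) = c_i for every i, so c is indeed a codeword.


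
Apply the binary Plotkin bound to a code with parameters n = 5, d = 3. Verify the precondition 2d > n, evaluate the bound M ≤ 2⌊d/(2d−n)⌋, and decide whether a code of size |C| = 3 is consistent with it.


Plotkin bound M ≤ 6; given |C| = 3 ≤ bound (satisfied).

Check applicability: 2d = 6, n = 5.
2d − n = 1 > 0, so Plotkin applies.
Compute d/(2d−n) = 3/1 ≈ 3.0000.
⌊d/(2d−n)⌋ = 3.
Plotkin bound: M ≤ 2·3 = 6.
Given |C| = 3, check: satisfied.
This |C| is below the Plotkin bound.


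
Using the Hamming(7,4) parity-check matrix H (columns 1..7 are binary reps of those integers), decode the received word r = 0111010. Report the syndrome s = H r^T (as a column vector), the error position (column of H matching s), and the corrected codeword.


s = (0, 1, 1)^T, error position = 3, corrected codeword c = 0101010

Compute s = H r^T mod 2 one row at a time:
  s_1 = 1 + 0 + 1 + 0 = 2 ≡ 0 (mod 2).
  s_2 = 1 + 1 + 1 + 0 = 3 ≡ 1 (mod 2).
  s_3 = 0 + 1 + 0 + 0 = 1 ≡ 1 (mod 2).
s = (0, 1, 1)^T — this equals column 3 of H (binary 011), so error is at position 3.
Correct: flip bit 3 of r = 0111010 to get c = 0101010.


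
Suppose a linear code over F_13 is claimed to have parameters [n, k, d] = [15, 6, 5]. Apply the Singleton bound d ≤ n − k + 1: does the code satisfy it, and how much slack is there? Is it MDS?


Singleton RHS = n − k + 1 = 10, slack = 5, bound satisfied, not MDS.

Singleton bound: d ≤ n − k + 1.
Here n = 15, k = 6, so n − k + 1 = 10.
Given d = 5, check d ≤ 10: YES.
Slack = (n − k + 1) − d = 5.
The code is NOT MDS (slack = 5 > 0).
Description: the claimed parameters are [15, 6, 5]_13; such a code would be non-MDS.


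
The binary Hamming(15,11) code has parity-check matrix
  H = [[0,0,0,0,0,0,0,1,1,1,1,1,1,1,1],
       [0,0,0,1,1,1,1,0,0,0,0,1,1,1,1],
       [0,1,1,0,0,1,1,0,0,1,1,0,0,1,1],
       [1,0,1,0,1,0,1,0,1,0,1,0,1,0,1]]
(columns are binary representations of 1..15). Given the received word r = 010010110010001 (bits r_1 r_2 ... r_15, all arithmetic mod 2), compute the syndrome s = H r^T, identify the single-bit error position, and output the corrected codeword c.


s = (1, 1, 0, 0)^T, error position = 12, corrected codeword c = 010010110011001

Compute s = H r^T mod 2 one row at a time:
  s_1 = 1 + 0 + 0 + 1 + 0 + 0 + 0 + 1 = 3 ≡ 1 (mod 2).
  s_2 = 0 + 1 + 0 + 1 + 0 + 0 + 0 + 1 = 3 ≡ 1 (mod 2).
  s_3 = 1 + 0 + 0 + 1 + 0 + 1 + 0 + 1 = 4 ≡ 0 (mod 2).
  s_4 = 0 + 0 + 1 + 1 + 0 + 1 + 0 + 1 = 4 ≡ 0 (mod 2).
s = (1, 1, 0, 0)^T — this equals column 12 of H (binary 1100), so error is at position 12.
Correct: flip bit 12 of r = 010010110010001 to get c = 010010110011001.


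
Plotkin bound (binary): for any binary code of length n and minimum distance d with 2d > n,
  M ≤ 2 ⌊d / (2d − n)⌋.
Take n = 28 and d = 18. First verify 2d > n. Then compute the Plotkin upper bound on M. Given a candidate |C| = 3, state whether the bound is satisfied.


Plotkin bound M ≤ 4; given |C| = 3 ≤ bound (satisfied).

Check applicability: 2d = 36, n = 28.
2d − n = 8 > 0, so Plotkin applies.
Compute d/(2d−n) = 18/8 ≈ 2.2500.
⌊d/(2d−n)⌋ = 2.
Plotkin bound: M ≤ 2·2 = 4.
Given |C| = 3, check: satisfied.
This |C| is below the Plotkin bound.


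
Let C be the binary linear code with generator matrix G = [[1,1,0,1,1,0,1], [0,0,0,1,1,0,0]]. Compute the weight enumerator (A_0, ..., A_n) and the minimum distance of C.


Weight distribution: A_0 = 1, A_2 = 1, A_3 = 1, A_5 = 1. Minimum distance d = 2.

Enumerate all 2^2 = 4 messages m ∈ F_2^2.
For each, compute codeword c = mG in F_2^7, then tally its weight.
  m = 00 → c = 0000000, weight = 0.
  m = 10 → c = 1101101, weight = 5.
  m = 01 → c = 0001100, weight = 2.
  m = 11 → c = 1100001, weight = 3.
Tally weights:
  weight 0: 1 codewords.
  weight 2: 1 codewords.
  weight 3: 1 codewords.
  weight 5: 1 codewords.
Minimum distance d = smallest w > 0 with A_w > 0 = 2.
Sanity: Σ A_w = 4 = 2^2 = 4 ✓.


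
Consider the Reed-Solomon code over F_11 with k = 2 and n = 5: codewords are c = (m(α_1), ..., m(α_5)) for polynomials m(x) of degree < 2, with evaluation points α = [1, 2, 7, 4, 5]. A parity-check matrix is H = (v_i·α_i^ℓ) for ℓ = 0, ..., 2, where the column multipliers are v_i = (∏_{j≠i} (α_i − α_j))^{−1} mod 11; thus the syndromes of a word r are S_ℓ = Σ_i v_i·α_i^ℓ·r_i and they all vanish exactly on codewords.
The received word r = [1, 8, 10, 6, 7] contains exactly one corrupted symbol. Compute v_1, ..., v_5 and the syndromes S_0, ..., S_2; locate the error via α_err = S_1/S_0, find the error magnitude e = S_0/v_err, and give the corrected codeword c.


S = (4, 5, 9), error at position 4, error magnitude e = 6, c = [1, 8, 10, 0, 7].

Step 1: column multipliers v_i = (∏_{j≠i}(α_i − α_j))^{−1} mod 11.
  i = 1 (α = 1): (1−2)(1−7)(1−4)(1−5) = (−1)·(−6)·(−3)·(−4) = 72 ≡ 6, so v_1 = 6^{−1} = 2 (mod 11).
  i = 2 (α = 2): (2−1)(2−7)(2−4)(2−5) = 1·(−5)·(−2)·(−3) = −30 ≡ 3, so v_2 = 3^{−1} = 4 (mod 11).
  i = 3 (α = 7): (7−1)(7−2)(7−4)(7−5) = 6·5·3·2 = 180 ≡ 4, so v_3 = 4^{−1} = 3 (mod 11).
  i = 4 (α = 4): (4−1)(4−2)(4−7)(4−5) = 3·2·(−3)·(−1) = 18 ≡ 7, so v_4 = 7^{−1} = 8 (mod 11).
  i = 5 (α = 5): (5−1)(5−2)(5−7)(5−4) = 4·3·(−2)·1 = −24 ≡ 9, so v_5 = 9^{−1} = 5 (mod 11).
  v = [2, 4, 3, 8, 5].
Step 2: syndromes of r = [1, 8, 10, 6, 7] (all sums mod 11).
  S_0 = Σ v_i r_i = 2·1 + 4·8 + 3·10 + 8·6 + 5·7 = 147 ≡ 4.
  S_1 = Σ v_i α_i r_i = 2·1·1 + 4·2·8 + 3·7·10 + 8·4·6 + 5·5·7 = 643 ≡ 5.
  α_i^2 mod 11 = [1, 4, 5, 5, 3].
  S_2 = Σ v_i α_i^2 r_i = 2·1·1 + 4·4·8 + 3·5·10 + 8·5·6 + 5·3·7 = 625 ≡ 9.
  S = (4, 5, 9) ≠ 0, so r is not a codeword (an error is present).
Step 3: locate the error. For a single error e at position i, S_ℓ = v_i·e·α_i^ℓ, so α_err = S_1/S_0.
  S_0^{−1} = 4^{−1} = 3 (mod 11), so α_err = 5·3 = 15 ≡ 4 = α_4. Error position i = 4.
  Consistency check: S_2/S_1 = 9·9 = 81 ≡ 4 = α_err ✓ (single-error assumption holds).
Step 4: error magnitude e = S_0/v_4 = S_0·∏_{j≠4}(α_4 − α_j) = 4·7 = 28 ≡ 6 (mod 11).
Step 5: correct position 4: c_4 = r_4 − e = 6 − 6 ≡ 0 (mod 11). Hence c = [1, 8, 10, 0, 7].
  Check: interpolating c through the α_i gives m(x) = 5 + 7·x (degree < 2) with m(α_i) = c_i for every i, so c is indeed a codeword.


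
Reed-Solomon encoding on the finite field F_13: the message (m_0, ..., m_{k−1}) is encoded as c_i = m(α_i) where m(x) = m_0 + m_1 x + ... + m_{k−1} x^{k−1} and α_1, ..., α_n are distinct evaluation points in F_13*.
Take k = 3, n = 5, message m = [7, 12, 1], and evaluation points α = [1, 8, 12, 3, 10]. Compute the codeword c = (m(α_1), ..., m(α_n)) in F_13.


c = [7, 11, 9, 0, 6]

Message polynomial: m(x) = 7 + 12·x + 1·x^2 (mod 13).
For each evaluation point α_i, compute m(α_i) mod 13:
  α_1 = 1: Horner steps 1 → 0 → 7, so m(1) = 7.
  α_2 = 8: Horner steps 1 → 7 → 11, so m(8) = 11.
  α_3 = 12: Horner steps 1 → 11 → 9, so m(12) = 9.
  α_4 = 3: Horner steps 1 → 2 → 0, so m(3) = 0.
  α_5 = 10: Horner steps 1 → 9 → 6, so m(10) = 6.
Codeword c = [7, 11, 9, 0, 6] ∈ F_13^5.


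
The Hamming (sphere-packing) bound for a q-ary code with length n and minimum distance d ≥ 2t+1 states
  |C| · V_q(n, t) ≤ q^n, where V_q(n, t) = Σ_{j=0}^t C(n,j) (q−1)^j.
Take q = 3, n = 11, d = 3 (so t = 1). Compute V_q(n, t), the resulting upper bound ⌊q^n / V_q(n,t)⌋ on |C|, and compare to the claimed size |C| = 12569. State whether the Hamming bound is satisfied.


V_q(n, t) = 23, q^n = 177147, Hamming bound = 7702, |C| = 12569 > bound (violated).

Step 1: Compute V_q(n, t) = Σ_{j=0}^1 C(n, j) (q−1)^j.
  j = 0: C(11,0)·(2)^0 = 1·1 = 1.
  j = 1: C(11,1)·(2)^1 = 11·2 = 22.
  V_q(n, t) = 1 + 22 = 23.
Step 2: q^n = 3^11 = 177147.
Step 3: Hamming bound ⌊q^n / V_q(n,t)⌋ = ⌊177147/23⌋ = 7702.
Step 4: Compare |C| = 12569 to 7702: violated.
The claimed |C| lies above the Hamming bound, so no 3-ary code of length 11 with d ≥ 3 can have 12569 codewords.


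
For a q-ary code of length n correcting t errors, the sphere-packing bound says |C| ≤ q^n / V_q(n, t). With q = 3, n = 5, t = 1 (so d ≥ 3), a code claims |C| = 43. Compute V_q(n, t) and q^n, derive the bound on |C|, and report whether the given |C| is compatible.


V_q(n, t) = 11, q^n = 243, Hamming bound = 22, |C| = 43 > bound (violated).

Step 1: Compute V_q(n, t) = Σ_{j=0}^1 C(n, j) (q−1)^j.
  j = 0: C(5,0)·(2)^0 = 1·1 = 1.
  j = 1: C(5,1)·(2)^1 = 5·2 = 10.
  V_q(n, t) = 1 + 10 = 11.
Step 2: q^n = 3^5 = 243.
Step 3: Hamming bound ⌊q^n / V_q(n,t)⌋ = ⌊243/11⌋ = 22.
Step 4: Compare |C| = 43 to 22: violated.
The claimed |C| lies above the Hamming bound, so no 3-ary code of length 5 with d ≥ 3 can have 43 codewords.


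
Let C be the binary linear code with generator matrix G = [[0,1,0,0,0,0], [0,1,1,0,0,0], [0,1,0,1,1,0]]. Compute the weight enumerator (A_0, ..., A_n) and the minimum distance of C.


Weight distribution: A_0 = 1, A_1 = 2, A_2 = 2, A_3 = 2, A_4 = 1. Minimum distance d = 1.

Enumerate all 2^3 = 8 messages m ∈ F_2^3.
For each, compute codeword c = mG in F_2^6, then tally its weight.
  m = 000 → c = 000000, weight = 0.
  m = 100 → c = 010000, weight = 1.
  m = 010 → c = 011000, weight = 2.
  m = 110 → c = 001000, weight = 1.
  m = 001 → c = 010110, weight = 3.
  m = 101 → c = 000110, weight = 2.
  m = 011 → c = 001110, weight = 3.
  m = 111 → c = 011110, weight = 4.
Tally weights:
  weight 0: 1 codewords.
  weight 1: 2 codewords.
  weight 2: 2 codewords.
  weight 3: 2 codewords.
  weight 4: 1 codewords.
Minimum distance d = smallest w > 0 with A_w > 0 = 1.
Sanity: Σ A_w = 8 = 2^3 = 8 ✓.


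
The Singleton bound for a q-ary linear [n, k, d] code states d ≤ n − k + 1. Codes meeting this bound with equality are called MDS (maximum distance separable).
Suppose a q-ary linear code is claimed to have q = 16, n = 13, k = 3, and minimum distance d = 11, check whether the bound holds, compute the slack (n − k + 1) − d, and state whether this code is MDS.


Singleton RHS = n − k + 1 = 11, slack = 0, bound satisfied, MDS.

Singleton bound: d ≤ n − k + 1.
Here n = 13, k = 3, so n − k + 1 = 11.
Given d = 11, check d ≤ 11: YES.
Slack = (n − k + 1) − d = 0.
The code is MDS (slack = 0).
Description: the claimed parameters are [13, 3, 11]_16; such a code would be MDS (meets Singleton bound).


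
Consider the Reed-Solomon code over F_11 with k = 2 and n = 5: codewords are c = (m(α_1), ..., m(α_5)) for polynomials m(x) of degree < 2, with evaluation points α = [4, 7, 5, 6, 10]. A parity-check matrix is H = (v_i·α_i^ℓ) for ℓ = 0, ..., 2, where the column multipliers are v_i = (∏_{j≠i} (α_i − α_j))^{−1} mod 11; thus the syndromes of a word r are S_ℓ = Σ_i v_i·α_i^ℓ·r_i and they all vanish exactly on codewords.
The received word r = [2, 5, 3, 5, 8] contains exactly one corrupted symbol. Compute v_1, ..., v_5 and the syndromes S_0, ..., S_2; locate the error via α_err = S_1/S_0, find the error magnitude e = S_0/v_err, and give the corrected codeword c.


S = (7, 9, 10), error at position 4, error magnitude e = 1, c = [2, 5, 3, 4, 8].

Step 1: column multipliers v_i = (∏_{j≠i}(α_i − α_j))^{−1} mod 11.
  i = 1 (α = 4): (4−7)(4−5)(4−6)(4−10) = (−3)·(−1)·(−2)·(−6) = 36 ≡ 3, so v_1 = 3^{−1} = 4 (mod 11).
  i = 2 (α = 7): (7−4)(7−5)(7−6)(7−10) = 3·2·1·(−3) = −18 ≡ 4, so v_2 = 4^{−1} = 3 (mod 11).
  i = 3 (α = 5): (5−4)(5−7)(5−6)(5−10) = 1·(−2)·(−1)·(−5) = −10 ≡ 1, so v_3 = 1^{−1} = 1 (mod 11).
  i = 4 (α = 6): (6−4)(6−7)(6−5)(6−10) = 2·(−1)·1·(−4) = 8 ≡ 8, so v_4 = 8^{−1} = 7 (mod 11).
  i = 5 (α = 10): (10−4)(10−7)(10−5)(10−6) = 6·3·5·4 = 360 ≡ 8, so v_5 = 8^{−1} = 7 (mod 11).
  v = [4, 3, 1, 7, 7].
Step 2: syndromes of r = [2, 5, 3, 5, 8] (all sums mod 11).
  S_0 = Σ v_i r_i = 4·2 + 3·5 + 1·3 + 7·5 + 7·8 = 117 ≡ 7.
  S_1 = Σ v_i α_i r_i = 4·4·2 + 3·7·5 + 1·5·3 + 7·6·5 + 7·10·8 = 922 ≡ 9.
  α_i^2 mod 11 = [5, 5, 3, 3, 1].
  S_2 = Σ v_i α_i^2 r_i = 4·5·2 + 3·5·5 + 1·3·3 + 7·3·5 + 7·1·8 = 285 ≡ 10.
  S = (7, 9, 10) ≠ 0, so r is not a codeword (an error is present).
Step 3: locate the error. For a single error e at position i, S_ℓ = v_i·e·α_i^ℓ, so α_err = S_1/S_0.
  S_0^{−1} = 7^{−1} = 8 (mod 11), so α_err = 9·8 = 72 ≡ 6 = α_4. Error position i = 4.
  Consistency check: S_2/S_1 = 10·5 = 50 ≡ 6 = α_err ✓ (single-error assumption holds).
Step 4: error magnitude e = S_0/v_4 = S_0·∏_{j≠4}(α_4 − α_j) = 7·8 = 56 ≡ 1 (mod 11).
Step 5: correct position 4: c_4 = r_4 − e = 5 − 1 ≡ 4 (mod 11). Hence c = [2, 5, 3, 4, 8].
  Check: interpolating c through the α_i gives m(x) = 9 + 1·x (degree < 2) with m(α_i) = c_i for every i, so c is indeed a codeword.


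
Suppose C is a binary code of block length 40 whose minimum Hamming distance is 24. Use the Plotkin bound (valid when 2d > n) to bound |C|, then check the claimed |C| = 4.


Plotkin bound M ≤ 6; given |C| = 4 ≤ bound (satisfied).

Check applicability: 2d = 48, n = 40.
2d − n = 8 > 0, so Plotkin applies.
Compute d/(2d−n) = 24/8 ≈ 3.0000.
⌊d/(2d−n)⌋ = 3.
Plotkin bound: M ≤ 2·3 = 6.
Given |C| = 4, check: satisfied.
This |C| is below the Plotkin bound.


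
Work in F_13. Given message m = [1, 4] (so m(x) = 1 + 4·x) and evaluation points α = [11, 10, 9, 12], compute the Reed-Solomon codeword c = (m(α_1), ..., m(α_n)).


c = [6, 2, 11, 10]

Message polynomial: m(x) = 1 + 4·x (mod 13).
For each evaluation point α_i, compute m(α_i) mod 13:
  α_1 = 11: Horner steps 4 → 6, so m(11) = 6.
  α_2 = 10: Horner steps 4 → 2, so m(10) = 2.
  α_3 = 9: Horner steps 4 → 11, so m(9) = 11.
  α_4 = 12: Horner steps 4 → 10, so m(12) = 10.
Codeword c = [6, 2, 11, 10] ∈ F_13^4.


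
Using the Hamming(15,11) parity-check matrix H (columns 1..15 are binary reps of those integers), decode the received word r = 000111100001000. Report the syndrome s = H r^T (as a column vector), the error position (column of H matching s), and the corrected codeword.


s = (1, 1, 0, 0)^T, error position = 12, corrected codeword c = 000111100000000

Compute s = H r^T mod 2 one row at a time:
  s_1 = 0 + 0 + 0 + 0 + 1 + 0 + 0 + 0 = 1 ≡ 1 (mod 2).
  s_2 = 1 + 1 + 1 + 1 + 1 + 0 + 0 + 0 = 5 ≡ 1 (mod 2).
  s_3 = 0 + 0 + 1 + 1 + 0 + 0 + 0 + 0 = 2 ≡ 0 (mod 2).
  s_4 = 0 + 0 + 1 + 1 + 0 + 0 + 0 + 0 = 2 ≡ 0 (mod 2).
s = (1, 1, 0, 0)^T — this equals column 12 of H (binary 1100), so error is at position 12.
Correct: flip bit 12 of r = 000111100001000 to get c = 000111100000000.


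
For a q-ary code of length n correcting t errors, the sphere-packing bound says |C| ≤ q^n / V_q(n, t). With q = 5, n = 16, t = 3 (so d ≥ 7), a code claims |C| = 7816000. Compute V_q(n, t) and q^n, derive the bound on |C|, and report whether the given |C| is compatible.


V_q(n, t) = 37825, q^n = 152587890625, Hamming bound = 4034048, |C| = 7816000 > bound (violated).

Step 1: Compute V_q(n, t) = Σ_{j=0}^3 C(n, j) (q−1)^j.
  j = 0: C(16,0)·(4)^0 = 1·1 = 1.
  j = 1: C(16,1)·(4)^1 = 16·4 = 64.
  j = 2: C(16,2)·(4)^2 = 120·16 = 1920.
  j = 3: C(16,3)·(4)^3 = 560·64 = 35840.
  V_q(n, t) = 1 + 64 + 1920 + 35840 = 37825.
Step 2: q^n = 5^16 = 152587890625.
Step 3: Hamming bound ⌊q^n / V_q(n,t)⌋ = ⌊152587890625/37825⌋ = 4034048.
Step 4: Compare |C| = 7816000 to 4034048: violated.
The claimed |C| lies above the Hamming bound, so no 5-ary code of length 16 with d ≥ 7 can have 7816000 codewords.


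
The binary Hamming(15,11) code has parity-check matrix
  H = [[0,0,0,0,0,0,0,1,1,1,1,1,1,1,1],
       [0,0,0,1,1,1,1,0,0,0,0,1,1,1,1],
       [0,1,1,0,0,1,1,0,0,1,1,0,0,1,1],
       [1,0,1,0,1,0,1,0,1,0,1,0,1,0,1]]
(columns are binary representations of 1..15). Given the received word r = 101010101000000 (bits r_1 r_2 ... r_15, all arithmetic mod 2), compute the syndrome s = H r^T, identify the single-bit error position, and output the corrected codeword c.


s = (1, 0, 0, 1)^T, error position = 9, corrected codeword c = 101010100000000

Compute s = H r^T mod 2 one row at a time:
  s_1 = 0 + 1 + 0 + 0 + 0 + 0 + 0 + 0 = 1 ≡ 1 (mod 2).
  s_2 = 0 + 1 + 0 + 1 + 0 + 0 + 0 + 0 = 2 ≡ 0 (mod 2).
  s_3 = 0 + 1 + 0 + 1 + 0 + 0 + 0 + 0 = 2 ≡ 0 (mod 2).
  s_4 = 1 + 1 + 1 + 1 + 1 + 0 + 0 + 0 = 5 ≡ 1 (mod 2).
s = (1, 0, 0, 1)^T — this equals column 9 of H (binary 1001), so error is at position 9.
Correct: flip bit 9 of r = 101010101000000 to get c = 101010100000000.


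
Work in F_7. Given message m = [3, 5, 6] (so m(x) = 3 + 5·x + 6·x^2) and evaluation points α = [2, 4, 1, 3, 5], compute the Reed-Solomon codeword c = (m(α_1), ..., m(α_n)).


c = [2, 0, 0, 2, 3]

Message polynomial: m(x) = 3 + 5·x + 6·x^2 (mod 7).
For each evaluation point α_i, compute m(α_i) mod 7:
  α_1 = 2: Horner steps 6 → 3 → 2, so m(2) = 2.
  α_2 = 4: Horner steps 6 → 1 → 0, so m(4) = 0.
  α_3 = 1: Horner steps 6 → 4 → 0, so m(1) = 0.
  α_4 = 3: Horner steps 6 → 2 → 2, so m(3) = 2.
  α_5 = 5: Horner steps 6 → 0 → 3, so m(5) = 3.
Codeword c = [2, 0, 0, 2, 3] ∈ F_7^5.


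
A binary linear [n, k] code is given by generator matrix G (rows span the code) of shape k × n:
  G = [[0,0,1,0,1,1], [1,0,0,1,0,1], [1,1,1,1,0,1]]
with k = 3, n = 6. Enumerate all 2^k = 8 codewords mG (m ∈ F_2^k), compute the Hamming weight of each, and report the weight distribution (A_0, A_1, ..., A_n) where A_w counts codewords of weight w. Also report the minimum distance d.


Weight distribution: A_0 = 1, A_2 = 1, A_3 = 3, A_4 = 2, A_5 = 1. Minimum distance d = 2.

Enumerate all 2^3 = 8 messages m ∈ F_2^3.
For each, compute codeword c = mG in F_2^6, then tally its weight.
  m = 000 → c = 000000, weight = 0.
  m = 100 → c = 001011, weight = 3.
  m = 010 → c = 100101, weight = 3.
  m = 110 → c = 101110, weight = 4.
  m = 001 → c = 111101, weight = 5.
  m = 101 → c = 110110, weight = 4.
  m = 011 → c = 011000, weight = 2.
  m = 111 → c = 010011, weight = 3.
Tally weights:
  weight 0: 1 codewords.
  weight 2: 1 codewords.
  weight 3: 3 codewords.
  weight 4: 2 codewords.
  weight 5: 1 codewords.
Minimum distance d = smallest w > 0 with A_w > 0 = 2.
Sanity: Σ A_w = 8 = 2^3 = 8 ✓.


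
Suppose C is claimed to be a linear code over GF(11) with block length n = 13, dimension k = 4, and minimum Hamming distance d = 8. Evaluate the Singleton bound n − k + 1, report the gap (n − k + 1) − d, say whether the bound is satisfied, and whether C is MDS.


Singleton RHS = n − k + 1 = 10, slack = 2, bound satisfied, not MDS.

Singleton bound: d ≤ n − k + 1.
Here n = 13, k = 4, so n − k + 1 = 10.
Given d = 8, check d ≤ 10: YES.
Slack = (n − k + 1) − d = 2.
The code is NOT MDS (slack = 2 > 0).
Description: the claimed parameters are [13, 4, 8]_11; such a code would be non-MDS.


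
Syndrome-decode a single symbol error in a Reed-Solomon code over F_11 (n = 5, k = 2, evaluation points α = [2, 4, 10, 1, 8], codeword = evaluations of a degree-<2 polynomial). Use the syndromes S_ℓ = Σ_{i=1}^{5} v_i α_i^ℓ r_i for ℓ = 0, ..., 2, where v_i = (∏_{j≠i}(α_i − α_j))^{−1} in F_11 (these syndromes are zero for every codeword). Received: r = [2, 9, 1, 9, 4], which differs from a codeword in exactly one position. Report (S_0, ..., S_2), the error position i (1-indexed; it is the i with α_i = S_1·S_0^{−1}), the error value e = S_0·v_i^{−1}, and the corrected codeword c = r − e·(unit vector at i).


S = (10, 7, 6), error at position 2, error magnitude e = 10, c = [2, 10, 1, 9, 4].

Step 1: column multipliers v_i = (∏_{j≠i}(α_i − α_j))^{−1} mod 11.
  i = 1 (α = 2): (2−4)(2−10)(2−1)(2−8) = (−2)·(−8)·1·(−6) = −96 ≡ 3, so v_1 = 3^{−1} = 4 (mod 11).
  i = 2 (α = 4): (4−2)(4−10)(4−1)(4−8) = 2·(−6)·3·(−4) = 144 ≡ 1, so v_2 = 1^{−1} = 1 (mod 11).
  i = 3 (α = 10): (10−2)(10−4)(10−1)(10−8) = 8·6·9·2 = 864 ≡ 6, so v_3 = 6^{−1} = 2 (mod 11).
  i = 4 (α = 1): (1−2)(1−4)(1−10)(1−8) = (−1)·(−3)·(−9)·(−7) = 189 ≡ 2, so v_4 = 2^{−1} = 6 (mod 11).
  i = 5 (α = 8): (8−2)(8−4)(8−10)(8−1) = 6·4·(−2)·7 = −336 ≡ 5, so v_5 = 5^{−1} = 9 (mod 11).
  v = [4, 1, 2, 6, 9].
Step 2: syndromes of r = [2, 9, 1, 9, 4] (all sums mod 11).
  S_0 = Σ v_i r_i = 4·2 + 1·9 + 2·1 + 6·9 + 9·4 = 109 ≡ 10.
  S_1 = Σ v_i α_i r_i = 4·2·2 + 1·4·9 + 2·10·1 + 6·1·9 + 9·8·4 = 414 ≡ 7.
  α_i^2 mod 11 = [4, 5, 1, 1, 9].
  S_2 = Σ v_i α_i^2 r_i = 4·4·2 + 1·5·9 + 2·1·1 + 6·1·9 + 9·9·4 = 457 ≡ 6.
  S = (10, 7, 6) ≠ 0, so r is not a codeword (an error is present).
Step 3: locate the error. For a single error e at position i, S_ℓ = v_i·e·α_i^ℓ, so α_err = S_1/S_0.
  S_0^{−1} = 10^{−1} = 10 (mod 11), so α_err = 7·10 = 70 ≡ 4 = α_2. Error position i = 2.
  Consistency check: S_2/S_1 = 6·8 = 48 ≡ 4 = α_err ✓ (single-error assumption holds).
Step 4: error magnitude e = S_0/v_2 = S_0·∏_{j≠2}(α_2 − α_j) = 10·1 = 10 ≡ 10 (mod 11).
Step 5: correct position 2: c_2 = r_2 − e = 9 − 10 ≡ 10 (mod 11). Hence c = [2, 10, 1, 9, 4].
  Check: interpolating c through the α_i gives m(x) = 5 + 4·x (degree < 2) with m(α_i) = c_i for every i, so c is indeed a codeword.
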